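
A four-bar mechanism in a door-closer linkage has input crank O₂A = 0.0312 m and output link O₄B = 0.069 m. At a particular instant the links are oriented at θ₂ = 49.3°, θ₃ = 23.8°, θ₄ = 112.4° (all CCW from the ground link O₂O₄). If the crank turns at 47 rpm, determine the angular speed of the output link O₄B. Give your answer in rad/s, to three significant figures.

ω₂ = 4.922 rad/s (from 47 rpm).
Differentiating the loop-closure r₂e^{iθ₂}+r₃e^{iθ₃}=r₁+r₄e^{iθ₄} gives r₂ω₂e^{iθ₂}+r₃ω₃e^{iθ₃}=r₄ω₄e^{iθ₄}.
Eliminating the other unknown: ω₄ = r₂ω₂ sin(θ₂−θ₃) / [r₄ sin(θ₄−θ₃)].
Numerator sine = +0.43051; denominator sine = +0.99970.
Result = 0.0312·4.922·(+0.43051) / (0.069·(+0.99970)) = +0.9584 rad/s; magnitude 0.9584 rad/s.

0.958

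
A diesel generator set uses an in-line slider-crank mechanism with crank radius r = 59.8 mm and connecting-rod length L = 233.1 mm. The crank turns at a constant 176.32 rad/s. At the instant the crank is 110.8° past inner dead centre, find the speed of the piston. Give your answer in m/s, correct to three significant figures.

ω = 176.3 rad/s
For an in-line slider-crank, x = r cosθ + √(L² − r² sin²θ), so v = −rω sinθ·[1 + r cosθ/√(L² − r² sin²θ)].
With r = 0.0598 m, L = 0.2331 m, θ = 110.8°: √(L² − r² sin²θ) = 0.2263 m.
v = −0.0598·176.3·0.93483·[1 + 0.0598·-0.35511/0.2263] = -8.9318 m/s.
|v| = 8.9318 m/s.

8.93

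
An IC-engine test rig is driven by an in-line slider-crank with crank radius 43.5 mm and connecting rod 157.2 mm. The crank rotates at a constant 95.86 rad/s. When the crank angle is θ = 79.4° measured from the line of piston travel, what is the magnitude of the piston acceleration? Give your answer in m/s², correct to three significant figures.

ω = 95.86 rad/s
x(θ) = r cosθ + √(L² − r² sin²θ); with ω constant, a = ω²·d²x/dθ².
d²x/dθ² = −r cosθ − r²(cos2θ)/√u − r⁴ sin²2θ/(4u^{3/2}),  u = L² − r² sin²θ = 0.0228836 m².
Substituting r = 0.0435 m, L = 0.1572 m, θ = 79.4°: d²x/dθ² = +0.0036266 m.
a = ω²·d²x/dθ² = (95.86)²·(+0.0036266) = +33.325 m/s²;  |a| = 33.325 m/s².

33.3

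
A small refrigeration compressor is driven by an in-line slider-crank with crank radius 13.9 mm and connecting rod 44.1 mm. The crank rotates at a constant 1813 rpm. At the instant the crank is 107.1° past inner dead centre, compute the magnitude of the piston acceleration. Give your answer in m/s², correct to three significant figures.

ω = 2π·1813/60 = 189.9 rad/s
x(θ) = r cosθ + √(L² − r² sin²θ); with ω constant, a = ω²·d²x/dθ².
d²x/dθ² = −r cosθ − r²(cos2θ)/√u − r⁴ sin²2θ/(4u^{3/2}),  u = L² − r² sin²θ = 0.0017683 m².
Substituting r = 0.0139 m, L = 0.0441 m, θ = 107.1°: d²x/dθ² = +0.0078476 m.
a = ω²·d²x/dθ² = (189.9)²·(+0.0078476) = +282.87 m/s²;  |a| = 282.87 m/s².

283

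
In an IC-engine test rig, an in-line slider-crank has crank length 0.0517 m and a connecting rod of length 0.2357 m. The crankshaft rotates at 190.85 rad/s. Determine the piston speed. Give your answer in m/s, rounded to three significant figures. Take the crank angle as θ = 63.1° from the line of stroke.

9.69

ω = 190.8 rad/s
For an in-line slider-crank, x = r cosθ + √(L² − r² sin²θ), so v = −rω sinθ·[1 + r cosθ/√(L² − r² sin²θ)].
With r = 0.0517 m, L = 0.2357 m, θ = 63.1°: √(L² − r² sin²θ) = 0.23115 m.
v = −0.0517·190.8·0.89180·[1 + 0.0517·0.45243/0.23115] = -9.6898 m/s.
|v| = 9.6898 m/s.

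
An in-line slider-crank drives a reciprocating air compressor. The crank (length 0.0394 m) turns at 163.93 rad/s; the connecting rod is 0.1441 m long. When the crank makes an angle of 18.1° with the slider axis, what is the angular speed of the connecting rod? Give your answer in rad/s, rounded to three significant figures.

ω = 163.9 rad/s
The rod makes angle φ with the slider axis where L sinφ = r sinθ; differentiating, L cosφ·φ̇ = r ω cosθ.
L cosφ = √(L² − r² sin²θ) = 0.14358 m.
|ω_rod| = r ω |cosθ| / √(L² − r² sin²θ) = 0.0394·163.9·0.95052/0.14358 = 42.759 rad/s.

42.8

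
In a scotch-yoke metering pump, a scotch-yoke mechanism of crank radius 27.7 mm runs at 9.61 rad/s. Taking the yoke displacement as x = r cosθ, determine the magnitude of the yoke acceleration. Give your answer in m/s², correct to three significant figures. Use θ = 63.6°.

ω = 9.61 rad/s
x = r cosθ ⇒ ẍ = −rω² cosθ (ω constant).
|a| = rω²|cosθ| = 0.0277·(9.61)²·|cos 63.6°| = 1.1374 m/s².

1.14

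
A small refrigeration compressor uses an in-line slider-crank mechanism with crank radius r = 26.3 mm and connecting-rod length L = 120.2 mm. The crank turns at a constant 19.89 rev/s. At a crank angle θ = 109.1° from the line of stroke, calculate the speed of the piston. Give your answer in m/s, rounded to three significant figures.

2.88

ω = 2π·19.9 = 125 rad/s
For an in-line slider-crank, x = r cosθ + √(L² − r² sin²θ), so v = −rω sinθ·[1 + r cosθ/√(L² − r² sin²θ)].
With r = 0.0263 m, L = 0.1202 m, θ = 109.1°: √(L² − r² sin²θ) = 0.1176 m.
v = −0.0263·125·0.94495·[1 + 0.0263·-0.32722/0.1176] = -2.8786 m/s.
|v| = 2.8786 m/s.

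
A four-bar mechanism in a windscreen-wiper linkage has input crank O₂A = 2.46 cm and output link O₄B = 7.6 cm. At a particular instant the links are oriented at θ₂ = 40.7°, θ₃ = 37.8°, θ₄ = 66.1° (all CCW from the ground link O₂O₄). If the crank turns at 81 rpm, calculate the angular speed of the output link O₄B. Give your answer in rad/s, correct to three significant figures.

ω₂ = 8.482 rad/s (from 81 rpm).
Differentiating the loop-closure r₂e^{iθ₂}+r₃e^{iθ₃}=r₁+r₄e^{iθ₄} gives r₂ω₂e^{iθ₂}+r₃ω₃e^{iθ₃}=r₄ω₄e^{iθ₄}.
Eliminating the other unknown: ω₄ = r₂ω₂ sin(θ₂−θ₃) / [r₄ sin(θ₄−θ₃)].
Numerator sine = +0.05059; denominator sine = +0.47409.
Result = 0.0246·8.482·(+0.05059) / (0.076·(+0.47409)) = +0.293 rad/s; magnitude 0.293 rad/s.

0.293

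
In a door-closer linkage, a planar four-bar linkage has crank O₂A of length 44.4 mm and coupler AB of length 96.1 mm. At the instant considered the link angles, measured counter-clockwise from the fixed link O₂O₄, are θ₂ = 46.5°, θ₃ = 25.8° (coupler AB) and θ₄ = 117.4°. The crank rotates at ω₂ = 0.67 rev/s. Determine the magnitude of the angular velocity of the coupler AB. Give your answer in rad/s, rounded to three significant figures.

ω₂ = 4.21 rad/s (from 0.67 rev/s).
Differentiating the loop-closure r₂e^{iθ₂}+r₃e^{iθ₃}=r₁+r₄e^{iθ₄} gives r₂ω₂e^{iθ₂}+r₃ω₃e^{iθ₃}=r₄ω₄e^{iθ₄}.
Eliminating the other unknown: ω₃ = r₂ω₂ sin(θ₄−θ₂) / [r₃ sin(θ₃−θ₄)].
Numerator sine = +0.94495; denominator sine = -0.99961.
Result = 0.0444·4.21·(+0.94495) / (0.0961·(-0.99961)) = -1.8386 rad/s; magnitude 1.8386 rad/s.

1.84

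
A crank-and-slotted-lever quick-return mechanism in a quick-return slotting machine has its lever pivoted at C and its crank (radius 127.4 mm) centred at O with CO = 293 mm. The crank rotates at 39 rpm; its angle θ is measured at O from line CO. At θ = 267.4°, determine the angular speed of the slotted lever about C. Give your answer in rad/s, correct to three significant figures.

ω = 4.084 rad/s (from 39 rpm).
Crank pin A relative to C: A = (d + r cosθ, r sinθ); lever angle φ = atan2(r sinθ, d + r cosθ).
Differentiating tanφ: φ̇ = rω(d cosθ + r)/(d² + r² + 2dr cosθ).
d² + r² + 2dr cosθ = |CA|² = 0.0986931 m²;  d cosθ + r = +0.11411 m.
|ω_lever| = |0.1274·4.084·+0.11411| / 0.0986931 = 0.60158 rad/s.

0.602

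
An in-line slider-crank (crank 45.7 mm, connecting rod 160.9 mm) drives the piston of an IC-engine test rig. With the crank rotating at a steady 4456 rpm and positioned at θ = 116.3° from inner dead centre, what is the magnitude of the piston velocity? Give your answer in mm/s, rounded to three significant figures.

16600

ω = 2π·4456/60 = 466.6 rad/s
For an in-line slider-crank, x = r cosθ + √(L² − r² sin²θ), so v = −rω sinθ·[1 + r cosθ/√(L² − r² sin²θ)].
With r = 0.0457 m, L = 0.1609 m, θ = 116.3°: √(L² − r² sin²θ) = 0.1556 m.
v = −0.0457·466.6·0.89649·[1 + 0.0457·-0.44307/0.1556] = -16.63 m/s.
|v| = 16.63 m/s = 16630 mm/s.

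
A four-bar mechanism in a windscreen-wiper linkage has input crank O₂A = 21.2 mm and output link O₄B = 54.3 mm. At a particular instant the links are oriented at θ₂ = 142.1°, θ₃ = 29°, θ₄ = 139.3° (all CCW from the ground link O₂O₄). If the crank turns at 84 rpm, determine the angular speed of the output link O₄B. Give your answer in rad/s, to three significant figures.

3.37

ω₂ = 8.796 rad/s (from 84 rpm).
Differentiating the loop-closure r₂e^{iθ₂}+r₃e^{iθ₃}=r₁+r₄e^{iθ₄} gives r₂ω₂e^{iθ₂}+r₃ω₃e^{iθ₃}=r₄ω₄e^{iθ₄}.
Eliminating the other unknown: ω₄ = r₂ω₂ sin(θ₂−θ₃) / [r₄ sin(θ₄−θ₃)].
Numerator sine = +0.91982; denominator sine = +0.93789.
Result = 0.0212·8.796·(+0.91982) / (0.0543·(+0.93789)) = +3.3682 rad/s; magnitude 3.3682 rad/s.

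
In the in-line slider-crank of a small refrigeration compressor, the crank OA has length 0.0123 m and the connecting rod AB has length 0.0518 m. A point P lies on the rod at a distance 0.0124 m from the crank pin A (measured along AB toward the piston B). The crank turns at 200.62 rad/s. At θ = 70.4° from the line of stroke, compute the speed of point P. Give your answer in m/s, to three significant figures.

ω = 200.6 rad/s.  Crank-pin speed |V_A| = rω = 2.4676 m/s, perpendicular to OA.
Rod angle: sinφ = −(r/L) sinθ ⇒ φ = -12.926°; ω_rod = −rω cosθ/√(L²−r²sin²θ) = -16.396 rad/s.
V_P = V_A + ω_rod × AP, with AP = 0.0124 m along the rod.
Components: V_Px = −rω sinθ − a·ω_rod·sinφ = -2.3701 m/s;  V_Py = rω cosθ + a·ω_rod·cosφ = +0.62962 m/s.
|V_P| = √(V_Px² + V_Py²) = 2.4523 m/s.

2.45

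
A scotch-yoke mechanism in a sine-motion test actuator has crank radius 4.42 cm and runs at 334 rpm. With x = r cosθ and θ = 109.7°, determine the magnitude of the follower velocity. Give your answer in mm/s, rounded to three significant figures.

ω = 34.98 rad/s (from 334 rpm).
x = r cosθ ⇒ ẋ = −rω sinθ.
|v| = rω|sinθ| = 0.0442·34.98·|sin 109.7°| = 1.4555 m/s = 1455.5 mm/s.

1460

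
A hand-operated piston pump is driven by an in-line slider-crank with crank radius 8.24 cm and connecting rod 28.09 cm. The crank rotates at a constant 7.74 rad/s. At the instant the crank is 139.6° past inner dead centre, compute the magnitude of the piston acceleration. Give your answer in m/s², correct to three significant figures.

3.49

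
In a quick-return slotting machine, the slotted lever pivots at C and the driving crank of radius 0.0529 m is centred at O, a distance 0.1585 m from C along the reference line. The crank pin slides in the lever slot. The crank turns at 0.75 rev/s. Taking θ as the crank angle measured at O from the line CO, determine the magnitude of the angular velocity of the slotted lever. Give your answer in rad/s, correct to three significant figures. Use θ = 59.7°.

ω = 4.712 rad/s (from 0.75 rev/s).
Crank pin A relative to C: A = (d + r cosθ, r sinθ); lever angle φ = atan2(r sinθ, d + r cosθ).
Differentiating tanφ: φ̇ = rω(d cosθ + r)/(d² + r² + 2dr cosθ).
d² + r² + 2dr cosθ = |CA|² = 0.0363812 m²;  d cosθ + r = +0.13287 m.
|ω_lever| = |0.0529·4.712·+0.13287| / 0.0363812 = 0.91041 rad/s.

0.910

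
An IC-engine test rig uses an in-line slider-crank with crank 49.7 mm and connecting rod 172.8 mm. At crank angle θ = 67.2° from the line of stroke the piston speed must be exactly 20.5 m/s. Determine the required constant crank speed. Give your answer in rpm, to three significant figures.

For an in-line slider-crank, |v_piston| = rω|sinθ|·[1 + r cosθ/√(L² − r² sin²θ)].
With r = 0.0497 m, L = 0.1728 m, θ = 67.2°: the bracketed kinematic factor |dx/dθ| = 0.051113 m.
ω = v/|dx/dθ| = 20.5/0.051113 = 401.07 rad/s.
N = 60ω/(2π) = 3830 rpm.

3830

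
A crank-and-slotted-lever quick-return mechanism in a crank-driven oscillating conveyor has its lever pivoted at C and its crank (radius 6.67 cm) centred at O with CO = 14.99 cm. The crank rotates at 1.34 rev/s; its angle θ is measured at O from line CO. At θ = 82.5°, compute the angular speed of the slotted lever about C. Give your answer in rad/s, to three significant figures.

1.64

ω = 8.419 rad/s (from 1.34 rev/s).
Crank pin A relative to C: A = (d + r cosθ, r sinθ); lever angle φ = atan2(r sinθ, d + r cosθ).
Differentiating tanφ: φ̇ = rω(d cosθ + r)/(d² + r² + 2dr cosθ).
d² + r² + 2dr cosθ = |CA|² = 0.029529 m²;  d cosθ + r = +0.086266 m.
|ω_lever| = |0.0667·8.419·+0.086266| / 0.029529 = 1.6406 rad/s.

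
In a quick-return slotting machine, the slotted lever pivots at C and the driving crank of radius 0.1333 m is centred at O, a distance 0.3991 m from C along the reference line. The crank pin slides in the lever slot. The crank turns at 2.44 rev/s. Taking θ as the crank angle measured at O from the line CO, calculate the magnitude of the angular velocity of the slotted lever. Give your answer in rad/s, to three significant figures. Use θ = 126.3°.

1.84

ω = 15.33 rad/s (from 2.44 rev/s).
Crank pin A relative to C: A = (d + r cosθ, r sinθ); lever angle φ = atan2(r sinθ, d + r cosθ).
Differentiating tanφ: φ̇ = rω(d cosθ + r)/(d² + r² + 2dr cosθ).
d² + r² + 2dr cosθ = |CA|² = 0.114059 m²;  d cosθ + r = -0.10297 m.
|ω_lever| = |0.1333·15.33·-0.10297| / 0.114059 = 1.845 rad/s.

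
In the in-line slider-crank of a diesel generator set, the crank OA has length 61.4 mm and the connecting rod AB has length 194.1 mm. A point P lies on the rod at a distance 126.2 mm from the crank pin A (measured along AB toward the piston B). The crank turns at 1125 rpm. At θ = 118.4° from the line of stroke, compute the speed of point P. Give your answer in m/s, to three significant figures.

5.84

ω = 117.8 rad/s.  Crank-pin speed |V_A| = rω = 7.2335 m/s, perpendicular to OA.
Rod angle: sinφ = −(r/L) sinθ ⇒ φ = -16.156°; ω_rod = −rω cosθ/√(L²−r²sin²θ) = +18.454 rad/s.
V_P = V_A + ω_rod × AP, with AP = 0.1262 m along the rod.
Components: V_Px = −rω sinθ − a·ω_rod·sinφ = -5.7149 m/s;  V_Py = rω cosθ + a·ω_rod·cosφ = -1.2035 m/s.
|V_P| = √(V_Px² + V_Py²) = 5.8403 m/s.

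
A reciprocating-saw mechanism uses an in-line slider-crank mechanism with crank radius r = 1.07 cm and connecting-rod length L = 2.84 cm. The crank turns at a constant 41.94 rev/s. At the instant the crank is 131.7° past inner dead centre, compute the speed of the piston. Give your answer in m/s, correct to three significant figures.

1.56

ω = 2π·41.9 = 263.5 rad/s
For an in-line slider-crank, x = r cosθ + √(L² − r² sin²θ), so v = −rω sinθ·[1 + r cosθ/√(L² − r² sin²θ)].
With r = 0.0107 m, L = 0.0284 m, θ = 131.7°: √(L² − r² sin²θ) = 0.027253 m.
v = −0.0107·263.5·0.74664·[1 + 0.0107·-0.66523/0.027253] = -1.5554 m/s.
|v| = 1.5554 m/s.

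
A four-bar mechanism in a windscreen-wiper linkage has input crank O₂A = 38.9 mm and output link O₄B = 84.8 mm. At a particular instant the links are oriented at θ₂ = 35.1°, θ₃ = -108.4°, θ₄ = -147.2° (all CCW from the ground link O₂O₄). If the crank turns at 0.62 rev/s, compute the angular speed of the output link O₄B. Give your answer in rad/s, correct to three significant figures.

1.70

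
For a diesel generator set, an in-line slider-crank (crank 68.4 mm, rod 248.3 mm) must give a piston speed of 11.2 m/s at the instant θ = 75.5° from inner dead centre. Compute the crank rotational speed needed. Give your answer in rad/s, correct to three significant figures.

For an in-line slider-crank, |v_piston| = rω|sinθ|·[1 + r cosθ/√(L² − r² sin²θ)].
With r = 0.0684 m, L = 0.2483 m, θ = 75.5°: the bracketed kinematic factor |dx/dθ| = 0.07096 m.
ω = v/|dx/dθ| = 11.2/0.07096 = 157.83 rad/s.

158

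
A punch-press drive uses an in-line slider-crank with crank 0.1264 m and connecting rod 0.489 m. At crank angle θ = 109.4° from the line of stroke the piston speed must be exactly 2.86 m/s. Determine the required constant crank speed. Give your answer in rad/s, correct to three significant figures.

26.3

For an in-line slider-crank, |v_piston| = rω|sinθ|·[1 + r cosθ/√(L² − r² sin²θ)].
With r = 0.1264 m, L = 0.489 m, θ = 109.4°: the bracketed kinematic factor |dx/dθ| = 0.10867 m.
ω = v/|dx/dθ| = 2.86/0.10867 = 26.319 rad/s.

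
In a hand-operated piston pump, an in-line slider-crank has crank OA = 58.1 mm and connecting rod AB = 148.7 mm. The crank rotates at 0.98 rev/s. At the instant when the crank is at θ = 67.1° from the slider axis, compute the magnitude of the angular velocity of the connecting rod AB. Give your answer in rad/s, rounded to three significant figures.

ω = 6.158 rad/s (converted from 0.98 rev/s).
The rod makes angle φ with the slider axis where L sinφ = r sinθ; differentiating, L cosφ·φ̇ = r ω cosθ.
L cosφ = √(L² − r² sin²θ) = 0.13873 m.
|ω_rod| = r ω |cosθ| / √(L² − r² sin²θ) = 0.0581·6.158·0.38912/0.13873 = 1.0034 rad/s.

1.00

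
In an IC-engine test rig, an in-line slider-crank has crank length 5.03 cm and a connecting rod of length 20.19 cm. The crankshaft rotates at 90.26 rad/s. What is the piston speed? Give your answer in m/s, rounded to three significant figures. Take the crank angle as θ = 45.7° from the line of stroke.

ω = 90.26 rad/s
For an in-line slider-crank, x = r cosθ + √(L² − r² sin²θ), so v = −rω sinθ·[1 + r cosθ/√(L² − r² sin²θ)].
With r = 0.0503 m, L = 0.2019 m, θ = 45.7°: √(L² − r² sin²θ) = 0.19866 m.
v = −0.0503·90.26·0.71569·[1 + 0.0503·0.69842/0.19866] = -3.8239 m/s.
|v| = 3.8239 m/s.

3.82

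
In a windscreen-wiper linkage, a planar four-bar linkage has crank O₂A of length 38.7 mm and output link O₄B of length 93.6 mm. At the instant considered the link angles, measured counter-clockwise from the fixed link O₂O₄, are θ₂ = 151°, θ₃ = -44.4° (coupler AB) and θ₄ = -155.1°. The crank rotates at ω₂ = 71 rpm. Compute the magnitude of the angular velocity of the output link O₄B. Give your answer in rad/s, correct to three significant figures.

0.873

ω₂ = 7.435 rad/s (from 71 rpm).
Differentiating the loop-closure r₂e^{iθ₂}+r₃e^{iθ₃}=r₁+r₄e^{iθ₄} gives r₂ω₂e^{iθ₂}+r₃ω₃e^{iθ₃}=r₄ω₄e^{iθ₄}.
Eliminating the other unknown: ω₄ = r₂ω₂ sin(θ₂−θ₃) / [r₄ sin(θ₄−θ₃)].
Numerator sine = -0.26556; denominator sine = -0.93544.
Result = 0.0387·7.435·(-0.26556) / (0.0936·(-0.93544)) = +0.87269 rad/s; magnitude 0.87269 rad/s.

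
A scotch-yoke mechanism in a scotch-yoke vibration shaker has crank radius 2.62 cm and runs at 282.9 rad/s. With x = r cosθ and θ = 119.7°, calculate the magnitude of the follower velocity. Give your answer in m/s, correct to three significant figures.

6.44

ω = 282.9 rad/s
x = r cosθ ⇒ ẋ = −rω sinθ.
|v| = rω|sinθ| = 0.0262·282.9·|sin 119.7°| = 6.4383 m/s.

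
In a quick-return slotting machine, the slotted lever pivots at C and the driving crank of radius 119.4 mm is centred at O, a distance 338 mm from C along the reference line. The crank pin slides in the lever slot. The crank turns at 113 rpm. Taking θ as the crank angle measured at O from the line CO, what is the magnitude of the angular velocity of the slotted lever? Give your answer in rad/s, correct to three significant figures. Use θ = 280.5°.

ω = 11.83 rad/s (from 113 rpm).
Crank pin A relative to C: A = (d + r cosθ, r sinθ); lever angle φ = atan2(r sinθ, d + r cosθ).
Differentiating tanφ: φ̇ = rω(d cosθ + r)/(d² + r² + 2dr cosθ).
d² + r² + 2dr cosθ = |CA|² = 0.143209 m²;  d cosθ + r = +0.181 m.
|ω_lever| = |0.1194·11.83·+0.181| / 0.143209 = 1.7857 rad/s.

1.79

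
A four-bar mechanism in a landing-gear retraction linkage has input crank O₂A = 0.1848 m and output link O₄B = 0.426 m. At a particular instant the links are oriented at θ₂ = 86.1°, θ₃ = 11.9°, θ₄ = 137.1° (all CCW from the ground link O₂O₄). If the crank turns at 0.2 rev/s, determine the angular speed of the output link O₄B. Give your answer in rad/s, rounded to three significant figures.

ω₂ = 1.257 rad/s (from 0.2 rev/s).
Differentiating the loop-closure r₂e^{iθ₂}+r₃e^{iθ₃}=r₁+r₄e^{iθ₄} gives r₂ω₂e^{iθ₂}+r₃ω₃e^{iθ₃}=r₄ω₄e^{iθ₄}.
Eliminating the other unknown: ω₄ = r₂ω₂ sin(θ₂−θ₃) / [r₄ sin(θ₄−θ₃)].
Numerator sine = +0.96222; denominator sine = +0.81714.
Result = 0.1848·1.257·(+0.96222) / (0.426·(+0.81714)) = +0.64191 rad/s; magnitude 0.64191 rad/s.

0.642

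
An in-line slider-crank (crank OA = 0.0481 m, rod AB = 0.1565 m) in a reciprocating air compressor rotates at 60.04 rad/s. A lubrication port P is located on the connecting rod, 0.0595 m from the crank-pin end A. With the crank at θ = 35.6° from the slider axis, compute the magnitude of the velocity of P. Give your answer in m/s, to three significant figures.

ω = 60.04 rad/s.  Crank-pin speed |V_A| = rω = 2.8879 m/s, perpendicular to OA.
Rod angle: sinφ = −(r/L) sinθ ⇒ φ = -10.307°; ω_rod = −rω cosθ/√(L²−r²sin²θ) = -15.25 rad/s.
V_P = V_A + ω_rod × AP, with AP = 0.0595 m along the rod.
Components: V_Px = −rω sinθ − a·ω_rod·sinφ = -1.8435 m/s;  V_Py = rω cosθ + a·ω_rod·cosφ = +1.4554 m/s.
|V_P| = √(V_Px² + V_Py²) = 2.3488 m/s.

2.35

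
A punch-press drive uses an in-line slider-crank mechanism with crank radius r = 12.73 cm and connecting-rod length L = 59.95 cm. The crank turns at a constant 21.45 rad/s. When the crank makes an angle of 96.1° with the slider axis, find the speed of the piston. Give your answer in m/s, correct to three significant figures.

ω = 21.45 rad/s
For an in-line slider-crank, x = r cosθ + √(L² − r² sin²θ), so v = −rω sinθ·[1 + r cosθ/√(L² − r² sin²θ)].
With r = 0.1273 m, L = 0.5995 m, θ = 96.1°: √(L² − r² sin²θ) = 0.58598 m.
v = −0.1273·21.45·0.99434·[1 + 0.1273·-0.10626/0.58598] = -2.6524 m/s.
|v| = 2.6524 m/s.

2.65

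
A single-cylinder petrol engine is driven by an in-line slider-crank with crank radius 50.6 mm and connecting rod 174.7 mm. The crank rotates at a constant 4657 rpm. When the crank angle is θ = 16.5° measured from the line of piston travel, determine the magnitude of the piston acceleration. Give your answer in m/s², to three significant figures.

ω = 2π·4657/60 = 487.7 rad/s
x(θ) = r cosθ + √(L² − r² sin²θ); with ω constant, a = ω²·d²x/dθ².
d²x/dθ² = −r cosθ − r²(cos2θ)/√u − r⁴ sin²2θ/(4u^{3/2}),  u = L² − r² sin²θ = 0.0303136 m².
Substituting r = 0.0506 m, L = 0.1747 m, θ = 16.5°: d²x/dθ² = -0.060942 m.
a = ω²·d²x/dθ² = (487.7)²·(-0.060942) = -14494 m/s²;  |a| = 14494 m/s².

14500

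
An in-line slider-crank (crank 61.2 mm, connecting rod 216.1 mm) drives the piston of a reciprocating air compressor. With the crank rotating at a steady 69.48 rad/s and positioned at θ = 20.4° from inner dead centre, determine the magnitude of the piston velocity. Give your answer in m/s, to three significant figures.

ω = 69.48 rad/s
For an in-line slider-crank, x = r cosθ + √(L² − r² sin²θ), so v = −rω sinθ·[1 + r cosθ/√(L² − r² sin²θ)].
With r = 0.0612 m, L = 0.2161 m, θ = 20.4°: √(L² − r² sin²θ) = 0.21504 m.
v = −0.0612·69.48·0.34857·[1 + 0.0612·0.93728/0.21504] = -1.8776 m/s.
|v| = 1.8776 m/s.

1.88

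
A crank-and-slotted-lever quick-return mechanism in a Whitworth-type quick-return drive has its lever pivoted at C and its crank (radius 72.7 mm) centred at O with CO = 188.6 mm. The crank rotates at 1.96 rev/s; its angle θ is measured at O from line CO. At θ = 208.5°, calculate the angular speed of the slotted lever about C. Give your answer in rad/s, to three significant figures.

4.97

ω = 12.32 rad/s (from 1.96 rev/s).
Crank pin A relative to C: A = (d + r cosθ, r sinθ); lever angle φ = atan2(r sinθ, d + r cosθ).
Differentiating tanφ: φ̇ = rω(d cosθ + r)/(d² + r² + 2dr cosθ).
d² + r² + 2dr cosθ = |CA|² = 0.0167559 m²;  d cosθ + r = -0.093045 m.
|ω_lever| = |0.0727·12.32·-0.093045| / 0.0167559 = 4.9716 rad/s.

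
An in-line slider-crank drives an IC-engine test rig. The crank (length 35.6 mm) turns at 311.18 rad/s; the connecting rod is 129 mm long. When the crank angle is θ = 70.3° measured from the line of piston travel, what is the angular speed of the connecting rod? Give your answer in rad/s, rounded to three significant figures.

ω = 311.2 rad/s
The rod makes angle φ with the slider axis where L sinφ = r sinθ; differentiating, L cosφ·φ̇ = r ω cosθ.
L cosφ = √(L² − r² sin²θ) = 0.12457 m.
|ω_rod| = r ω |cosθ| / √(L² − r² sin²θ) = 0.0356·311.2·0.33710/0.12457 = 29.978 rad/s.

30.0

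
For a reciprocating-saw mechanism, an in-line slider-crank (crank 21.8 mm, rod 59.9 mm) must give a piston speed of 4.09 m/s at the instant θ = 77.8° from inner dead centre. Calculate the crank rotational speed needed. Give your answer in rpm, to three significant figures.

For an in-line slider-crank, |v_piston| = rω|sinθ|·[1 + r cosθ/√(L² − r² sin²θ)].
With r = 0.0218 m, L = 0.0599 m, θ = 77.8°: the bracketed kinematic factor |dx/dθ| = 0.023061 m.
ω = v/|dx/dθ| = 4.09/0.023061 = 177.35 rad/s.
N = 60ω/(2π) = 1693.6 rpm.

1690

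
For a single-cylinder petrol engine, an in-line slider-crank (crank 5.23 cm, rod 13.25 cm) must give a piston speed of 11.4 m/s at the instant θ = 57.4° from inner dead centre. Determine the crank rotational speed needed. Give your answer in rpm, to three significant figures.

For an in-line slider-crank, |v_piston| = rω|sinθ|·[1 + r cosθ/√(L² − r² sin²θ)].
With r = 0.0523 m, L = 0.1325 m, θ = 57.4°: the bracketed kinematic factor |dx/dθ| = 0.053996 m.
ω = v/|dx/dθ| = 11.4/0.053996 = 211.13 rad/s.
N = 60ω/(2π) = 2016.1 rpm.

2020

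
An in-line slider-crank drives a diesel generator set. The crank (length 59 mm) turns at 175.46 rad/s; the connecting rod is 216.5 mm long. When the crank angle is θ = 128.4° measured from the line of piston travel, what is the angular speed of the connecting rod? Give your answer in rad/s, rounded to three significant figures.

ω = 175.5 rad/s
The rod makes angle φ with the slider axis where L sinφ = r sinθ; differentiating, L cosφ·φ̇ = r ω cosθ.
L cosφ = √(L² − r² sin²θ) = 0.2115 m.
|ω_rod| = r ω |cosθ| / √(L² − r² sin²θ) = 0.059·175.5·0.62115/0.2115 = 30.402 rad/s.

30.4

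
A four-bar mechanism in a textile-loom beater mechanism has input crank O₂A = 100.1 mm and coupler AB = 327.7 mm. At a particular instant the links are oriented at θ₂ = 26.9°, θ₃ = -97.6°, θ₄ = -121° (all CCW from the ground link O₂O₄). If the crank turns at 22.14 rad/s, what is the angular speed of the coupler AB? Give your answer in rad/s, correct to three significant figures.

ω₂ = 22.14 rad/s
Differentiating the loop-closure r₂e^{iθ₂}+r₃e^{iθ₃}=r₁+r₄e^{iθ₄} gives r₂ω₂e^{iθ₂}+r₃ω₃e^{iθ₃}=r₄ω₄e^{iθ₄}.
Eliminating the other unknown: ω₃ = r₂ω₂ sin(θ₄−θ₂) / [r₃ sin(θ₃−θ₄)].
Numerator sine = -0.53140; denominator sine = +0.39715.
Result = 0.1001·22.14·(-0.53140) / (0.3277·(+0.39715)) = -9.0491 rad/s; magnitude 9.0491 rad/s.

9.05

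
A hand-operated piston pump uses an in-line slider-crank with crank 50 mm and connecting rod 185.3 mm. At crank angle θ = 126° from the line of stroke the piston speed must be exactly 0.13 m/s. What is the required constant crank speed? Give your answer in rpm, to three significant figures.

For an in-line slider-crank, |v_piston| = rω|sinθ|·[1 + r cosθ/√(L² − r² sin²θ)].
With r = 0.05 m, L = 0.1853 m, θ = 126°: the bracketed kinematic factor |dx/dθ| = 0.033877 m.
ω = v/|dx/dθ| = 0.13/0.033877 = 3.8375 rad/s.
N = 60ω/(2π) = 36.645 rpm.

36.6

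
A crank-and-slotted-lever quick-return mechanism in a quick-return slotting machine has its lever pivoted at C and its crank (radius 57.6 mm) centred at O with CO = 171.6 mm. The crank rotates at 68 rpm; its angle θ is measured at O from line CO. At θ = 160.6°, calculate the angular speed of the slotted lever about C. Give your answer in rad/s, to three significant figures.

ω = 7.121 rad/s (from 68 rpm).
Crank pin A relative to C: A = (d + r cosθ, r sinθ); lever angle φ = atan2(r sinθ, d + r cosθ).
Differentiating tanφ: φ̇ = rω(d cosθ + r)/(d² + r² + 2dr cosθ).
d² + r² + 2dr cosθ = |CA|² = 0.0141184 m²;  d cosθ + r = -0.10426 m.
|ω_lever| = |0.0576·7.121·-0.10426| / 0.0141184 = 3.0289 rad/s.

3.03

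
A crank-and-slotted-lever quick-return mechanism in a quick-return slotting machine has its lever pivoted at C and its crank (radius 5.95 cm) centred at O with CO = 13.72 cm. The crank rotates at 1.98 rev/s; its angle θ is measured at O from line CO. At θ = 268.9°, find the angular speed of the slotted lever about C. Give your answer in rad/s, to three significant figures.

ω = 12.44 rad/s (from 1.98 rev/s).
Crank pin A relative to C: A = (d + r cosθ, r sinθ); lever angle φ = atan2(r sinθ, d + r cosθ).
Differentiating tanφ: φ̇ = rω(d cosθ + r)/(d² + r² + 2dr cosθ).
d² + r² + 2dr cosθ = |CA|² = 0.0220507 m²;  d cosθ + r = +0.056866 m.
|ω_lever| = |0.0595·12.44·+0.056866| / 0.0220507 = 1.9089 rad/s.

1.91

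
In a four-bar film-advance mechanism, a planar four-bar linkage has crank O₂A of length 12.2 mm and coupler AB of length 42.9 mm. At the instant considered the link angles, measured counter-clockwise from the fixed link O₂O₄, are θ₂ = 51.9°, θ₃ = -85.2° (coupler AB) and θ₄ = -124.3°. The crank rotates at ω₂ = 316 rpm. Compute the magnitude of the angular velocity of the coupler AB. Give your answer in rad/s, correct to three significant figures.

0.989

ω₂ = 33.09 rad/s (from 316 rpm).
Differentiating the loop-closure r₂e^{iθ₂}+r₃e^{iθ₃}=r₁+r₄e^{iθ₄} gives r₂ω₂e^{iθ₂}+r₃ω₃e^{iθ₃}=r₄ω₄e^{iθ₄}.
Eliminating the other unknown: ω₃ = r₂ω₂ sin(θ₄−θ₂) / [r₃ sin(θ₃−θ₄)].
Numerator sine = -0.06627; denominator sine = +0.63068.
Result = 0.0122·33.09·(-0.06627) / (0.0429·(+0.63068)) = -0.98891 rad/s; magnitude 0.98891 rad/s.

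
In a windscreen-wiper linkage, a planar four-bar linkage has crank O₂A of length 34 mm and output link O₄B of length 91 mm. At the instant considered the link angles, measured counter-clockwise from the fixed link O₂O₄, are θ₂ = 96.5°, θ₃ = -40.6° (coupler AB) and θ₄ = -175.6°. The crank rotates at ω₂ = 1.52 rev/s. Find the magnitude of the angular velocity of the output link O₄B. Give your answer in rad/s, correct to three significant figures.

3.44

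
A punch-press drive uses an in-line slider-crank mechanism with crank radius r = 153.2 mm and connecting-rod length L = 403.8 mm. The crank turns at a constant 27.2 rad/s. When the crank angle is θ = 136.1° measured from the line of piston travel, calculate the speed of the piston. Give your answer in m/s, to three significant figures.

ω = 27.2 rad/s
For an in-line slider-crank, x = r cosθ + √(L² − r² sin²θ), so v = −rω sinθ·[1 + r cosθ/√(L² − r² sin²θ)].
With r = 0.1532 m, L = 0.4038 m, θ = 136.1°: √(L² − r² sin²θ) = 0.38958 m.
v = −0.1532·27.2·0.69340·[1 + 0.1532·-0.72055/0.38958] = -2.0707 m/s.
|v| = 2.0707 m/s.

2.07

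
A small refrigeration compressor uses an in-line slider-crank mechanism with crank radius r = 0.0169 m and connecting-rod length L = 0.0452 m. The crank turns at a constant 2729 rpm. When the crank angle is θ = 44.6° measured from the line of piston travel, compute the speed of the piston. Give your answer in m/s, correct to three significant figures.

ω = 2π·2729/60 = 285.8 rad/s
For an in-line slider-crank, x = r cosθ + √(L² − r² sin²θ), so v = −rω sinθ·[1 + r cosθ/√(L² − r² sin²θ)].
With r = 0.0169 m, L = 0.0452 m, θ = 44.6°: √(L² − r² sin²θ) = 0.043615 m.
v = −0.0169·285.8·0.70215·[1 + 0.0169·0.71203/0.043615] = -4.3268 m/s.
|v| = 4.3268 m/s.

4.33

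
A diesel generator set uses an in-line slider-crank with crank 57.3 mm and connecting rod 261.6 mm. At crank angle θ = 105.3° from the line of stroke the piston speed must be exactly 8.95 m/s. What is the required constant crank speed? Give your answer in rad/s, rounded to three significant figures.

172

For an in-line slider-crank, |v_piston| = rω|sinθ|·[1 + r cosθ/√(L² − r² sin²θ)].
With r = 0.0573 m, L = 0.2616 m, θ = 105.3°: the bracketed kinematic factor |dx/dθ| = 0.052001 m.
ω = v/|dx/dθ| = 8.95/0.052001 = 172.11 rad/s.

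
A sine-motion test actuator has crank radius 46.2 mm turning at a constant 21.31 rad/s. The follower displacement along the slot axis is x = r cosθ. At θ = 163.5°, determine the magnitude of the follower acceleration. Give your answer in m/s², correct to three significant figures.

20.1

ω = 21.31 rad/s
x = r cosθ ⇒ ẍ = −rω² cosθ (ω constant).
|a| = rω²|cosθ| = 0.0462·(21.31)²·|cos 163.5°| = 20.116 m/s².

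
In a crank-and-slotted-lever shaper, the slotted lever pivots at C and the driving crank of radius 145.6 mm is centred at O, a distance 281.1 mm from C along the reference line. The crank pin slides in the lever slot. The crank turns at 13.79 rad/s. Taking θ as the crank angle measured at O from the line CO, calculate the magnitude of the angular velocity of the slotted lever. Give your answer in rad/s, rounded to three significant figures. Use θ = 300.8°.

4.09

ω = 13.79 rad/s
Crank pin A relative to C: A = (d + r cosθ, r sinθ); lever angle φ = atan2(r sinθ, d + r cosθ).
Differentiating tanφ: φ̇ = rω(d cosθ + r)/(d² + r² + 2dr cosθ).
d² + r² + 2dr cosθ = |CA|² = 0.142131 m²;  d cosθ + r = +0.28954 m.
|ω_lever| = |0.1456·13.79·+0.28954| / 0.142131 = 4.0902 rad/s.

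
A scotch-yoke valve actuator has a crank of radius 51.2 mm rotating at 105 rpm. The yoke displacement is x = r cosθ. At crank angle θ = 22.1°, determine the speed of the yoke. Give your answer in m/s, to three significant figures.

0.212

ω = 11 rad/s (from 105 rpm).
x = r cosθ ⇒ ẋ = −rω sinθ.
|v| = rω|sinθ| = 0.0512·11·|sin 22.1°| = 0.2118 m/s.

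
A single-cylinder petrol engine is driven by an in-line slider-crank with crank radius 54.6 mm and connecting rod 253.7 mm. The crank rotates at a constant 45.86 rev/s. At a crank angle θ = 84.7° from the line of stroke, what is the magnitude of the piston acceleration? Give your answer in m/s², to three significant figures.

563

ω = 2π·45.9 = 288.1 rad/s
x(θ) = r cosθ + √(L² − r² sin²θ); with ω constant, a = ω²·d²x/dθ².
d²x/dθ² = −r cosθ − r²(cos2θ)/√u − r⁴ sin²2θ/(4u^{3/2}),  u = L² − r² sin²θ = 0.061408 m².
Substituting r = 0.0546 m, L = 0.2537 m, θ = 84.7°: d²x/dθ² = +0.0067765 m.
a = ω²·d²x/dθ² = (288.1)²·(+0.0067765) = +562.65 m/s²;  |a| = 562.65 m/s².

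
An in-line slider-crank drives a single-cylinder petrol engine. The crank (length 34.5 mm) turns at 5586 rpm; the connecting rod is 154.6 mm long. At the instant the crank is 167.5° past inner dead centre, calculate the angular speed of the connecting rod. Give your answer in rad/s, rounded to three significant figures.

128

ω = 585 rad/s (converted from 5586 rpm).
The rod makes angle φ with the slider axis where L sinφ = r sinθ; differentiating, L cosφ·φ̇ = r ω cosθ.
L cosφ = √(L² − r² sin²θ) = 0.15442 m.
|ω_rod| = r ω |cosθ| / √(L² − r² sin²θ) = 0.0345·585·0.97630/0.15442 = 127.59 rad/s.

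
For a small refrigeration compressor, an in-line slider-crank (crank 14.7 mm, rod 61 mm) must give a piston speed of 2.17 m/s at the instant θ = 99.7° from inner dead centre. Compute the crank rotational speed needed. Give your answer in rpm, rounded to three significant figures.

For an in-line slider-crank, |v_piston| = rω|sinθ|·[1 + r cosθ/√(L² − r² sin²θ)].
With r = 0.0147 m, L = 0.061 m, θ = 99.7°: the bracketed kinematic factor |dx/dθ| = 0.013884 m.
ω = v/|dx/dθ| = 2.17/0.013884 = 156.29 rad/s.
N = 60ω/(2π) = 1492.5 rpm.

1490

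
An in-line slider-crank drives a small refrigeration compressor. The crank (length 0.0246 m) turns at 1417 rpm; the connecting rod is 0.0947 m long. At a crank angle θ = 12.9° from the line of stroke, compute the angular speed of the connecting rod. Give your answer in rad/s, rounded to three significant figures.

ω = 148.4 rad/s (converted from 1417 rpm).
The rod makes angle φ with the slider axis where L sinφ = r sinθ; differentiating, L cosφ·φ̇ = r ω cosθ.
L cosφ = √(L² − r² sin²θ) = 0.094541 m.
|ω_rod| = r ω |cosθ| / √(L² − r² sin²θ) = 0.0246·148.4·0.97476/0.094541 = 37.637 rad/s.

37.6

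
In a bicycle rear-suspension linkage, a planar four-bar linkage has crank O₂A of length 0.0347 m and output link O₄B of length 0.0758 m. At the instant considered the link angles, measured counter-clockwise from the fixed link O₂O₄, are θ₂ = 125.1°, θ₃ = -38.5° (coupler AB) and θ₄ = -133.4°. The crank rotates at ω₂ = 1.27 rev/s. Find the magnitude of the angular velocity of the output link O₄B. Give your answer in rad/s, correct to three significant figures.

ω₂ = 7.98 rad/s (from 1.27 rev/s).
Differentiating the loop-closure r₂e^{iθ₂}+r₃e^{iθ₃}=r₁+r₄e^{iθ₄} gives r₂ω₂e^{iθ₂}+r₃ω₃e^{iθ₃}=r₄ω₄e^{iθ₄}.
Eliminating the other unknown: ω₄ = r₂ω₂ sin(θ₂−θ₃) / [r₄ sin(θ₄−θ₃)].
Numerator sine = +0.28234; denominator sine = -0.99635.
Result = 0.0347·7.98·(+0.28234) / (0.0758·(-0.99635)) = -1.0352 rad/s; magnitude 1.0352 rad/s.

1.04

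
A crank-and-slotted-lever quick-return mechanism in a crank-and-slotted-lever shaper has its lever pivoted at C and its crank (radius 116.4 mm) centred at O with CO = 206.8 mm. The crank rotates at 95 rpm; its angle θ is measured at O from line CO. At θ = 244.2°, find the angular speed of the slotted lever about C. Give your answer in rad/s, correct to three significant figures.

ω = 9.948 rad/s (from 95 rpm).
Crank pin A relative to C: A = (d + r cosθ, r sinθ); lever angle φ = atan2(r sinθ, d + r cosθ).
Differentiating tanφ: φ̇ = rω(d cosθ + r)/(d² + r² + 2dr cosθ).
d² + r² + 2dr cosθ = |CA|² = 0.0353619 m²;  d cosθ + r = +0.026394 m.
|ω_lever| = |0.1164·9.948·+0.026394| / 0.0353619 = 0.86433 rad/s.

0.864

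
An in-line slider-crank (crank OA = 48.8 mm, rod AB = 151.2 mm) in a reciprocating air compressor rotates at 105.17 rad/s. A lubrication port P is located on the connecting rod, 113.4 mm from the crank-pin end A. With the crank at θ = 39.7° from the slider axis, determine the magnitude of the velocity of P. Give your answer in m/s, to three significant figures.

4.03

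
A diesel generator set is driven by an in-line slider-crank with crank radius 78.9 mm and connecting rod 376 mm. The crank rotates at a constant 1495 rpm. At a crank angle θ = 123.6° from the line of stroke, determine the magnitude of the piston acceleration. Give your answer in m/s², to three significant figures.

ω = 2π·1495/60 = 156.6 rad/s
x(θ) = r cosθ + √(L² − r² sin²θ); with ω constant, a = ω²·d²x/dθ².
d²x/dθ² = −r cosθ − r²(cos2θ)/√u − r⁴ sin²2θ/(4u^{3/2}),  u = L² − r² sin²θ = 0.137057 m².
Substituting r = 0.0789 m, L = 0.376 m, θ = 123.6°: d²x/dθ² = +0.050016 m.
a = ω²·d²x/dθ² = (156.6)²·(+0.050016) = +1225.9 m/s²;  |a| = 1225.9 m/s².

1230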